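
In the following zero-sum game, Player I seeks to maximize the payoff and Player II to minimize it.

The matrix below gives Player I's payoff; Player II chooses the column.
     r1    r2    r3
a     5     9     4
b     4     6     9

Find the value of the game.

Column r2 is strictly dominated by r1 for Player II (it gives Player I more in every row).
The remaining 2×2 game on (a, b) × (r1, r3) has no saddle point. Let Player I play a with probability p; indifference gives 5p + 4(1−p) = 4p + 9(1−p), so p = 5/6.
Similarly Player II's optimal q on r1 is 5/6, and the value is 5·(5/6) + (4)·(1/6) = 29/6.

29/6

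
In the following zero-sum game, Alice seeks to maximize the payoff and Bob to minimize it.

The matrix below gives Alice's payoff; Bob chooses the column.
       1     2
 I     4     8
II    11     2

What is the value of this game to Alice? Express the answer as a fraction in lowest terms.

80/13

Row minima are 4 and 2, so Alice's maximin is 4; column maxima are 11 and 8, so Bob's minimax is 8. These differ, so the equilibrium is in mixed strategies.
Let Alice play I with probability p. Bob is indifferent when 4p + 11(1−p) = 8p + 2(1−p), giving p = 9/13.
Let Bob play 1 with probability q. Alice is indifferent when 4q + 8(1−q) = 11q + 2(1−q), giving q = 6/13.
The value is 4·(6/13) + (8)·(7/13) = 80/13.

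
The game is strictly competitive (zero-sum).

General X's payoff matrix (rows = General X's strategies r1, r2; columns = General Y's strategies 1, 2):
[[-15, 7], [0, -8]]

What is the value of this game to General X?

Row minima are -15 and -8, so General X's maximin is -8; column maxima are 0 and 7, so General Y's minimax is 0. These differ, so the equilibrium is in mixed strategies.
Let General X play r1 with probability p. General Y is indifferent when −15p = 7p − 8(1−p), giving p = 4/15.
Let General Y play 1 with probability q. General X is indifferent when −15q + 7(1−q) = −8(1−q), giving q = 1/2.
The value is -15·(1/2) + (7)·(1/2) = -4.

-4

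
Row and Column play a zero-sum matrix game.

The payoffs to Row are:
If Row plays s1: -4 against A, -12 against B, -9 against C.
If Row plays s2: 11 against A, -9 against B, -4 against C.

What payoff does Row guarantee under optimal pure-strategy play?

-9

Row minima: -12, -9 → Row's maximin is -9.
Column maxima: 11, -9, -4 → Column's minimax is -9.
They coincide at (s2, B), so the value is -9.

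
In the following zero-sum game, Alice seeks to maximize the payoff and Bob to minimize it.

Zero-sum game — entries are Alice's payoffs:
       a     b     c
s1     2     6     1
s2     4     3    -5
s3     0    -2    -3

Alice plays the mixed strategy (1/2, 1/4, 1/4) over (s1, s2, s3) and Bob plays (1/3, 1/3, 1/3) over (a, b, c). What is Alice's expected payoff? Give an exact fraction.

5/4

Against (1/3, 1/3, 1/3), each row's expected payoff is s1: 3; s2: 2/3; s3: -5/3.
Taking the (1/2, 1/4, 1/4)-weighted average: (1/2)·(3) + (1/4)·(2/3) + (1/4)·(-5/3) = 5/4.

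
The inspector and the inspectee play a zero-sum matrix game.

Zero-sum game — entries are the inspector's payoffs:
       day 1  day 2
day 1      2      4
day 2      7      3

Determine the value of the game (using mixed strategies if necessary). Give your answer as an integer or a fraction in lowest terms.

Row minima are 2 and 3, so the inspector's maximin is 3; column maxima are 7 and 4, so the inspectee's minimax is 4. These differ, so the equilibrium is in mixed strategies.
Let the inspector play day 1 with probability p. The inspectee is indifferent when 2p + 7(1−p) = 4p + 3(1−p), giving p = 2/3.
Let the inspectee play day 1 with probability q. The inspector is indifferent when 2q + 4(1−q) = 7q + 3(1−q), giving q = 1/6.
The value is 2·(1/6) + (4)·(5/6) = 11/3.

11/3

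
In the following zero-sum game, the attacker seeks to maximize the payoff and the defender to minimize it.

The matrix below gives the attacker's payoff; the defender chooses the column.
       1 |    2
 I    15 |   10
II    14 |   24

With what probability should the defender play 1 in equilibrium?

14/15

Row minima are 10 and 14, so the attacker's maximin is 14; column maxima are 15 and 24, so the defender's minimax is 15. These differ, so the equilibrium is in mixed strategies.
Let the defender play 1 with probability q. The attacker is indifferent when 15q + 10(1−q) = 14q + 24(1−q), giving q = 14/15.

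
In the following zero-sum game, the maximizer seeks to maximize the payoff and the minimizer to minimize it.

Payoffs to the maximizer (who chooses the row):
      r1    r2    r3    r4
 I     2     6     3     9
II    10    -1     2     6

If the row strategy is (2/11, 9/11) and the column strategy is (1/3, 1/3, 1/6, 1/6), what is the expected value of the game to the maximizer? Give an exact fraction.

145/33

Against (1/3, 1/3, 1/6, 1/6), each row's expected payoff is I: 14/3; II: 13/3.
Taking the (2/11, 9/11)-weighted average: (2/11)·(14/3) + (9/11)·(13/3) = 145/33.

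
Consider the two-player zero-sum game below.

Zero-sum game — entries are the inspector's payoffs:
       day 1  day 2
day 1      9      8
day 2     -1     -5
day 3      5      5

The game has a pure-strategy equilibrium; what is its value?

8

Row minima: 8, -5, 5 → the inspector's maximin is 8.
Column maxima: 9, 8 → the inspectee's minimax is 8.
They coincide at (day 1, day 2), so the value is 8.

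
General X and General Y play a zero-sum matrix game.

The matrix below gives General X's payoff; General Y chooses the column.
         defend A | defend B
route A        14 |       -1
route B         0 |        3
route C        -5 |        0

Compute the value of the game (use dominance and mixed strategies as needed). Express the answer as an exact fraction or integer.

Row route C is strictly dominated by row route B, so General X never plays it.
The remaining 2×2 game on (route A, route B) × (defend A, defend B) has no saddle point. Let General X play route A with probability p; indifference gives 14p = −p + 3(1−p), so p = 1/6.
Similarly General Y's optimal q on defend A is 2/9, and the value is 14·(2/9) + (-1)·(7/9) = 7/3.

7/3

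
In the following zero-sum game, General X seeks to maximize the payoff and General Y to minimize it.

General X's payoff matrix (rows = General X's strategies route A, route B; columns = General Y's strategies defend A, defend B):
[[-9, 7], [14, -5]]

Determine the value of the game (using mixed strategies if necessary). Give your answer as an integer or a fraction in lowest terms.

Row minima are -9 and -5, so General X's maximin is -5; column maxima are 14 and 7, so General Y's minimax is 7. These differ, so the equilibrium is in mixed strategies.
Let General X play route A with probability p. General Y is indifferent when −9p + 14(1−p) = 7p − 5(1−p), giving p = 19/35.
Let General Y play defend A with probability q. General X is indifferent when −9q + 7(1−q) = 14q − 5(1−q), giving q = 12/35.
The value is -9·(12/35) + (7)·(23/35) = 53/35.

53/35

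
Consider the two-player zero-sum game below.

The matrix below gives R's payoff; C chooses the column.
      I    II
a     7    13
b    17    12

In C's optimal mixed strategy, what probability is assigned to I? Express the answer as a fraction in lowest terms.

Row minima are 7 and 12, so R's maximin is 12; column maxima are 17 and 13, so C's minimax is 13. These differ, so the equilibrium is in mixed strategies.
Let C play I with probability q. R is indifferent when 7q + 13(1−q) = 17q + 12(1−q), giving q = 1/11.

1/11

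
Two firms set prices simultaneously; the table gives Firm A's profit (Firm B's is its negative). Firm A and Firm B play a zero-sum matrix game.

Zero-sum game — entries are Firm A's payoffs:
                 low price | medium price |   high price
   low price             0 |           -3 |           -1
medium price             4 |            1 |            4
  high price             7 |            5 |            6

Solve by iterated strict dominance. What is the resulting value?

5

Row medium price is strictly dominated by row high price (7>4, 5>1, 6>4); eliminate medium price.
Column high price is strictly dominated by medium price for Firm B (-3<-1, 5<6); eliminate high price.
Row low price is strictly dominated by row high price (7>0, 5>-3); eliminate low price.
Column low price is strictly dominated by medium price for Firm B (5<7); eliminate low price.
Only (high price, medium price) remains, with payoff 5.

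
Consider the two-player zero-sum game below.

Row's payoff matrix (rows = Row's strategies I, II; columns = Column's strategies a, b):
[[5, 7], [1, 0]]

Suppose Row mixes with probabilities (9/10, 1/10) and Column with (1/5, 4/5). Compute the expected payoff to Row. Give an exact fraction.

Against (1/5, 4/5), each row's expected payoff is I: 33/5; II: 1/5.
Taking the (9/10, 1/10)-weighted average: (9/10)·(33/5) + (1/10)·(1/5) = 149/25.

149/25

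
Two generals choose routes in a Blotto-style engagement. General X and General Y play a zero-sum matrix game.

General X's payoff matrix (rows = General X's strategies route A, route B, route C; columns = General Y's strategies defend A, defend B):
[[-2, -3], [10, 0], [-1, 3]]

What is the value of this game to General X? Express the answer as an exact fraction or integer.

15/7

Row route A is strictly dominated by row route C, so General X never plays it.
The remaining 2×2 game on (route B, route C) × (defend A, defend B) has no saddle point. Let General X play route B with probability p; indifference gives 10p − (1−p) = 3(1−p), so p = 2/7.
Similarly General Y's optimal q on defend A is 3/14, and the value is 10·(3/14) + (0)·(11/14) = 15/7.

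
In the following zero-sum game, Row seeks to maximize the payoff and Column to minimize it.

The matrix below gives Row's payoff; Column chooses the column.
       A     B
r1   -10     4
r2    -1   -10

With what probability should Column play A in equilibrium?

Row minima are -10 and -10, so Row's maximin is -10; column maxima are -1 and 4, so Column's minimax is -1. These differ, so the equilibrium is in mixed strategies.
Let Column play A with probability q. Row is indifferent when −10q + 4(1−q) = −q − 10(1−q), giving q = 14/23.

14/23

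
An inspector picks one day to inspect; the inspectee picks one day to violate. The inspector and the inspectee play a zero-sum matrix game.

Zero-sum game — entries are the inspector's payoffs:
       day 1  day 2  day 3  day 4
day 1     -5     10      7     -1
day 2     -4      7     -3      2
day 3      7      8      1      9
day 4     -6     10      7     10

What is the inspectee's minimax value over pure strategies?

7

The worst case (largest entry) in each column is day 1: 7, day 2: 10, day 3: 7, day 4: 10.
The best (smallest) of these is 7.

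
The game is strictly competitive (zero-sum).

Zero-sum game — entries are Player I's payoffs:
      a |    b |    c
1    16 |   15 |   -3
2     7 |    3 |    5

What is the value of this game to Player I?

21/5

Column a is strictly dominated by b for Player II (it gives Player I more in every row).
The remaining 2×2 game on (1, 2) × (b, c) has no saddle point. Let Player I play 1 with probability p; indifference gives 15p + 3(1−p) = −3p + 5(1−p), so p = 1/10.
Similarly Player II's optimal q on b is 2/5, and the value is 15·(2/5) + (-3)·(3/5) = 21/5.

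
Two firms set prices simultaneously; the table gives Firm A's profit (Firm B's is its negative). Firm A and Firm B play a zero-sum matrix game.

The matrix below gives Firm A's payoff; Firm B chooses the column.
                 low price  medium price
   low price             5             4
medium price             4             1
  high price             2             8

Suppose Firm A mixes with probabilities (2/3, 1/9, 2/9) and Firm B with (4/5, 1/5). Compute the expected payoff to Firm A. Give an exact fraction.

193/45

Against (4/5, 1/5), each row's expected payoff is low price: 24/5; medium price: 17/5; high price: 16/5.
Taking the (2/3, 1/9, 2/9)-weighted average: (2/3)·(24/5) + (1/9)·(17/5) + (2/9)·(16/5) = 193/45.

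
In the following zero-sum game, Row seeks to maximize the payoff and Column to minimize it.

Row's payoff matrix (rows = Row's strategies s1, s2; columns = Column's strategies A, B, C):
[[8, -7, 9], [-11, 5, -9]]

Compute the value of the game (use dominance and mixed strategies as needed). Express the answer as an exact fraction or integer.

Column C is strictly dominated by A for Column (it gives Row more in every row).
The remaining 2×2 game on (s1, s2) × (A, B) has no saddle point. Let Row play s1 with probability p; indifference gives 8p − 11(1−p) = −7p + 5(1−p), so p = 16/31.
Similarly Column's optimal q on A is 12/31, and the value is 8·(12/31) + (-7)·(19/31) = -37/31.

-37/31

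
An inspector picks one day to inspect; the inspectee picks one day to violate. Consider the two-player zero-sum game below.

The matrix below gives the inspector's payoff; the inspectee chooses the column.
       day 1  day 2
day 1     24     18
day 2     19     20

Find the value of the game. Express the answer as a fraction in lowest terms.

138/7

Row minima are 18 and 19, so the inspector's maximin is 19; column maxima are 24 and 20, so the inspectee's minimax is 20. These differ, so the equilibrium is in mixed strategies.
Let the inspector play day 1 with probability p. The inspectee is indifferent when 24p + 19(1−p) = 18p + 20(1−p), giving p = 1/7.
Let the inspectee play day 1 with probability q. The inspector is indifferent when 24q + 18(1−q) = 19q + 20(1−q), giving q = 2/7.
The value is 24·(2/7) + (18)·(5/7) = 138/7.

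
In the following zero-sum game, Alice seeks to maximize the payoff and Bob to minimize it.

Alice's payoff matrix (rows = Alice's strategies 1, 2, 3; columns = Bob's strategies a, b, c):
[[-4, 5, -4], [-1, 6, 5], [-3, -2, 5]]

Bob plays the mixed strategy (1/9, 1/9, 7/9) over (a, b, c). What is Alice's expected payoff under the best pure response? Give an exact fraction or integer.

1: (-4)·(1/9) + (5)·(1/9) + (-4)·(7/9) = -3.
2: (-1)·(1/9) + (6)·(1/9) + (5)·(7/9) = 40/9.
3: (-3)·(1/9) + (-2)·(1/9) + (5)·(7/9) = 10/3.
The best pure response is 2 with expected payoff 40/9.

40/9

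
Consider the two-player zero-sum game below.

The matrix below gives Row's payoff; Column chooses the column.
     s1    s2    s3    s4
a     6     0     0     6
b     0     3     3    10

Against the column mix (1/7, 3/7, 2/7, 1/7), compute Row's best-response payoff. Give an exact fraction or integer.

a: (6)·(1/7) + (0)·(3/7) + (0)·(2/7) + (6)·(1/7) = 12/7.
b: (0)·(1/7) + (3)·(3/7) + (3)·(2/7) + (10)·(1/7) = 25/7.
The best pure response is b with expected payoff 25/7.

25/7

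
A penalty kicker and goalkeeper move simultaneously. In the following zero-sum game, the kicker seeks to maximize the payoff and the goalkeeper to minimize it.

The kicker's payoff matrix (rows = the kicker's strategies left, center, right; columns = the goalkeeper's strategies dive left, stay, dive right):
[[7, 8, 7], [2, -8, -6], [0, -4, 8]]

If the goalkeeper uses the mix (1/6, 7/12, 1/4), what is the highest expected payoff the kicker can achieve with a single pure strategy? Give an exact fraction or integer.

left: (7)·(1/6) + (8)·(7/12) + (7)·(1/4) = 91/12.
center: (2)·(1/6) + (-8)·(7/12) + (-6)·(1/4) = -35/6.
right: (0)·(1/6) + (-4)·(7/12) + (8)·(1/4) = -1/3.
The best pure response is left with expected payoff 91/12.

91/12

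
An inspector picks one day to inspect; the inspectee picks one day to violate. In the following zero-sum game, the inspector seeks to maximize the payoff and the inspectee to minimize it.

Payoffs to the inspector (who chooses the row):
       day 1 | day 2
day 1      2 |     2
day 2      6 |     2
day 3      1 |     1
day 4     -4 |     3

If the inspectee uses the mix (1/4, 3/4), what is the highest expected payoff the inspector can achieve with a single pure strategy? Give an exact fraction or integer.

day 1: (2)·(1/4) + (2)·(3/4) = 2.
day 2: (6)·(1/4) + (2)·(3/4) = 3.
day 3: (1)·(1/4) + (1)·(3/4) = 1.
day 4: (-4)·(1/4) + (3)·(3/4) = 5/4.
The best pure response is day 2 with expected payoff 3.

3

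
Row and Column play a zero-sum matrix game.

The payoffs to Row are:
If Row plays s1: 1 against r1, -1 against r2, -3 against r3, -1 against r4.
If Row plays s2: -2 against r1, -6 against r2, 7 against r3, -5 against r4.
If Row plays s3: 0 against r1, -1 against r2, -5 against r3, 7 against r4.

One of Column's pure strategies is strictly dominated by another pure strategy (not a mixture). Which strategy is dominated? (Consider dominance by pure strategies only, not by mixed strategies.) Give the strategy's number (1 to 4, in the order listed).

1

Column prefers columns that give Row less. Compare r1 with r2: -1 < 1, -6 < -2, -1 < 0.
So r2 strictly dominates r1 for Column; r1 is strictly dominated.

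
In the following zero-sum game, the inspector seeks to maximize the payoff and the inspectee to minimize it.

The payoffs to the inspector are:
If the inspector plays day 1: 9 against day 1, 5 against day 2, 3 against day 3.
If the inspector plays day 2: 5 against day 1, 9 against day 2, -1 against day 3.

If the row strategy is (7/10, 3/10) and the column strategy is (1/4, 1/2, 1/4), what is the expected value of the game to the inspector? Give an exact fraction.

11/2

Against (1/4, 1/2, 1/4), each row's expected payoff is day 1: 11/2; day 2: 11/2.
Taking the (7/10, 3/10)-weighted average: (7/10)·(11/2) + (3/10)·(11/2) = 11/2.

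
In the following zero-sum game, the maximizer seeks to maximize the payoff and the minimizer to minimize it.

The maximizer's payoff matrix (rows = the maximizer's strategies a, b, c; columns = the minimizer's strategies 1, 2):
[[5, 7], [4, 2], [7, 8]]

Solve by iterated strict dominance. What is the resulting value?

7

Row a is strictly dominated by row c (7>5, 8>7); eliminate a.
Row b is strictly dominated by row c (7>4, 8>2); eliminate b.
Column 2 is strictly dominated by 1 for the minimizer (7<8); eliminate 2.
Only (c, 1) remains, with payoff 7.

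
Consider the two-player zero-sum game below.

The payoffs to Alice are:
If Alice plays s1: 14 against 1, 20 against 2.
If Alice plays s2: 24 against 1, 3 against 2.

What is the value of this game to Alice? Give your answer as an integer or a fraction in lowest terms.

146/9

Row minima are 14 and 3, so Alice's maximin is 14; column maxima are 24 and 20, so Bob's minimax is 20. These differ, so the equilibrium is in mixed strategies.
Let Alice play s1 with probability p. Bob is indifferent when 14p + 24(1−p) = 20p + 3(1−p), giving p = 7/9.
Let Bob play 1 with probability q. Alice is indifferent when 14q + 20(1−q) = 24q + 3(1−q), giving q = 17/27.
The value is 14·(17/27) + (20)·(10/27) = 146/9.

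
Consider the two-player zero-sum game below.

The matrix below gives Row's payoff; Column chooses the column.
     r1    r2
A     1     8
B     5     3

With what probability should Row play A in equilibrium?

Row minima are 1 and 3, so Row's maximin is 3; column maxima are 5 and 8, so Column's minimax is 5. These differ, so the equilibrium is in mixed strategies.
Let Row play A with probability p. Column is indifferent when p + 5(1−p) = 8p + 3(1−p), giving p = 2/9.

2/9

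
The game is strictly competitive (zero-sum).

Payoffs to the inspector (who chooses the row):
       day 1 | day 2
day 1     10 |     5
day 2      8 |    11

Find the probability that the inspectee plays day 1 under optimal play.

Row minima are 5 and 8, so the inspector's maximin is 8; column maxima are 10 and 11, so the inspectee's minimax is 10. These differ, so the equilibrium is in mixed strategies.
Let the inspectee play day 1 with probability q. The inspector is indifferent when 10q + 5(1−q) = 8q + 11(1−q), giving q = 3/4.

3/4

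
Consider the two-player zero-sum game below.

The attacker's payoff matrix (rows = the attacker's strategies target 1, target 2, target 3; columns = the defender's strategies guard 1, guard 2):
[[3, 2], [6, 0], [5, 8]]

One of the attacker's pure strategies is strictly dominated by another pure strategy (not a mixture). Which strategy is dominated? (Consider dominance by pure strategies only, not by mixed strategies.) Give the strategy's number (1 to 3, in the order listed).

Compare target 1 with target 3: 5 > 3, 8 > 2.
So target 3 strictly dominates target 1 for the attacker; target 1 is strictly dominated.

1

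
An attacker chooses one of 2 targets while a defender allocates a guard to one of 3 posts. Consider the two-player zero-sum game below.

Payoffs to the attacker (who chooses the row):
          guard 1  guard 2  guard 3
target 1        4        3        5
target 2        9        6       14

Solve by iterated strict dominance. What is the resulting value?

Column guard 3 is strictly dominated by guard 1 for the defender (4<5, 9<14); eliminate guard 3.
Row target 1 is strictly dominated by row target 2 (9>4, 6>3); eliminate target 1.
Column guard 1 is strictly dominated by guard 2 for the defender (6<9); eliminate guard 1.
Only (target 2, guard 2) remains, with payoff 6.

6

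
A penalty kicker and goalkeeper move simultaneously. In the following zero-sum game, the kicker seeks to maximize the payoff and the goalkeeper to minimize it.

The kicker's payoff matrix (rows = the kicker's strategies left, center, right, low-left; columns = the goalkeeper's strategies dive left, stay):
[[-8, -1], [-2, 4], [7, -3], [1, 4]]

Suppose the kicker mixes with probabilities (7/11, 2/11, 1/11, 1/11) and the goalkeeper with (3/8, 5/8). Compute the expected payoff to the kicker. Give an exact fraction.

Against (3/8, 5/8), each row's expected payoff is left: -29/8; center: 7/4; right: 3/4; low-left: 23/8.
Taking the (7/11, 2/11, 1/11, 1/11)-weighted average: (7/11)·(-29/8) + (2/11)·(7/4) + (1/11)·(3/4) + (1/11)·(23/8) = -73/44.

-73/44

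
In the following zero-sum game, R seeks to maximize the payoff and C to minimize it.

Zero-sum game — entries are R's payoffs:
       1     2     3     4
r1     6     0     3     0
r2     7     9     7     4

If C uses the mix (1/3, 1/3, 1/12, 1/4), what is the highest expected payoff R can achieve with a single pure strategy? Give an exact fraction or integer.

r1: (6)·(1/3) + (0)·(1/3) + (3)·(1/12) + (0)·(1/4) = 9/4.
r2: (7)·(1/3) + (9)·(1/3) + (7)·(1/12) + (4)·(1/4) = 83/12.
The best pure response is r2 with expected payoff 83/12.

83/12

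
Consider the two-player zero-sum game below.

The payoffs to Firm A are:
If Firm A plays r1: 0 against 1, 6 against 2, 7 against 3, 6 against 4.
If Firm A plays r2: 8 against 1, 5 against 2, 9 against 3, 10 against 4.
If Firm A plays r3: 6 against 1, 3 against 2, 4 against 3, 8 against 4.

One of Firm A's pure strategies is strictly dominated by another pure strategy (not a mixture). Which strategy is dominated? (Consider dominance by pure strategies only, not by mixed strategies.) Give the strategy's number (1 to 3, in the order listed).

Compare r3 with r2: 8 > 6, 5 > 3, 9 > 4, 10 > 8.
So r2 strictly dominates r3 for Firm A; r3 is strictly dominated.

3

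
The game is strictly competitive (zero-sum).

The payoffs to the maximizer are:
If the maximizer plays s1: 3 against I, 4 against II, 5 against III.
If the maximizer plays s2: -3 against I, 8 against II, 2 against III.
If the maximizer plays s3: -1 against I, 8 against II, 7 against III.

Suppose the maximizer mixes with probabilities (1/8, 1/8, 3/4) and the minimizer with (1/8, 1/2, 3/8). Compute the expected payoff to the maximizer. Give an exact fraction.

381/64

Against (1/8, 1/2, 3/8), each row's expected payoff is s1: 17/4; s2: 35/8; s3: 13/2.
Taking the (1/8, 1/8, 3/4)-weighted average: (1/8)·(17/4) + (1/8)·(35/8) + (3/4)·(13/2) = 381/64.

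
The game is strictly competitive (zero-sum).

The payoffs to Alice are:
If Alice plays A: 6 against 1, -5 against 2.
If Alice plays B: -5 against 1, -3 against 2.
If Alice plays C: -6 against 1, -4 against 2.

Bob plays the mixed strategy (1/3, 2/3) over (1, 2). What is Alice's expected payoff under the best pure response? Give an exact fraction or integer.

A: (6)·(1/3) + (-5)·(2/3) = -4/3.
B: (-5)·(1/3) + (-3)·(2/3) = -11/3.
C: (-6)·(1/3) + (-4)·(2/3) = -14/3.
The best pure response is A with expected payoff -4/3.

-4/3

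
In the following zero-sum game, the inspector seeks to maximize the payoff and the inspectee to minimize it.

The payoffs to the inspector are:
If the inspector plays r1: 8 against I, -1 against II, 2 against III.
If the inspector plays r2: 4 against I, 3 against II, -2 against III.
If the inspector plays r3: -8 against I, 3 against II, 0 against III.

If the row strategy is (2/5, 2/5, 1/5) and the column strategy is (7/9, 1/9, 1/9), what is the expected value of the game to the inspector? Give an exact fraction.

119/45

Against (7/9, 1/9, 1/9), each row's expected payoff is r1: 19/3; r2: 29/9; r3: -53/9.
Taking the (2/5, 2/5, 1/5)-weighted average: (2/5)·(19/3) + (2/5)·(29/9) + (1/5)·(-53/9) = 119/45.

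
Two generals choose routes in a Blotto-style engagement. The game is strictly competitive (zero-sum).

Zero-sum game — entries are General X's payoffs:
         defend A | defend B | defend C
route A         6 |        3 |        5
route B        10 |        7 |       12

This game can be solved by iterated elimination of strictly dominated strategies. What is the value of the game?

7

Row route A is strictly dominated by row route B (10>6, 7>3, 12>5); eliminate route A.
Column defend A is strictly dominated by defend B for General Y (7<10); eliminate defend A.
Column defend C is strictly dominated by defend B for General Y (7<12); eliminate defend C.
Only (route B, defend B) remains, with payoff 7.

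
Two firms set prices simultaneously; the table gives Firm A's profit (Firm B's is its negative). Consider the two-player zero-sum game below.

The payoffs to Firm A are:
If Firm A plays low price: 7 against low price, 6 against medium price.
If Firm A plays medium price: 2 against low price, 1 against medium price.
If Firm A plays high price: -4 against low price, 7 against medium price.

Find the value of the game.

73/12

Row medium price is strictly dominated by row low price, so Firm A never plays it.
The remaining 2×2 game on (low price, high price) × (low price, medium price) has no saddle point. Let Firm A play low price with probability p; indifference gives 7p − 4(1−p) = 6p + 7(1−p), so p = 11/12.
Similarly Firm B's optimal q on low price is 1/12, and the value is 7·(1/12) + (6)·(11/12) = 73/12.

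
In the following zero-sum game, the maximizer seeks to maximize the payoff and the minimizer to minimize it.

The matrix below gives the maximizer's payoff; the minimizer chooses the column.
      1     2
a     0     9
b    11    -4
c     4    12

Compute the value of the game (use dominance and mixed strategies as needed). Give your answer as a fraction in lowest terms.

Row a is strictly dominated by row c, so the maximizer never plays it.
The remaining 2×2 game on (b, c) × (1, 2) has no saddle point. Let the maximizer play b with probability p; indifference gives 11p + 4(1−p) = −4p + 12(1−p), so p = 8/23.
Similarly the minimizer's optimal q on 1 is 16/23, and the value is 11·(16/23) + (-4)·(7/23) = 148/23.

148/23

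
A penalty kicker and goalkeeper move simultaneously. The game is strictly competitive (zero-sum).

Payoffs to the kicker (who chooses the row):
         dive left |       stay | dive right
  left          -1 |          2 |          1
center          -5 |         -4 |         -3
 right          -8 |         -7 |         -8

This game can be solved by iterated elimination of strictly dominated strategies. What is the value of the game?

Column stay is strictly dominated by dive left for the goalkeeper (-1<2, -5<-4, -8<-7); eliminate stay.
Row right is strictly dominated by row left (-1>-8, 1>-8); eliminate right.
Column dive right is strictly dominated by dive left for the goalkeeper (-1<1, -5<-3); eliminate dive right.
Row center is strictly dominated by row left (-1>-5); eliminate center.
Only (left, dive left) remains, with payoff -1.

-1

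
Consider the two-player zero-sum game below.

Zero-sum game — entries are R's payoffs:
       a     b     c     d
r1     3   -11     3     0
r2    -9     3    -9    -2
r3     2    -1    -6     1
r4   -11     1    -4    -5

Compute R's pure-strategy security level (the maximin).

-6

The worst-case payoff for each row is r1: -11, r2: -9, r3: -6, r4: -11.
The best of these is -6.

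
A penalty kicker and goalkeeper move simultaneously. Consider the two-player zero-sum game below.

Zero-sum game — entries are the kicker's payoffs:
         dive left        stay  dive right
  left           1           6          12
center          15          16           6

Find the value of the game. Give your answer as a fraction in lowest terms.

87/10

Column stay is strictly dominated by dive left for the goalkeeper (it gives the kicker more in every row).
The remaining 2×2 game on (left, center) × (dive left, dive right) has no saddle point. Let the kicker play left with probability p; indifference gives p + 15(1−p) = 12p + 6(1−p), so p = 9/20.
Similarly the goalkeeper's optimal q on dive left is 3/10, and the value is 1·(3/10) + (12)·(7/10) = 87/10.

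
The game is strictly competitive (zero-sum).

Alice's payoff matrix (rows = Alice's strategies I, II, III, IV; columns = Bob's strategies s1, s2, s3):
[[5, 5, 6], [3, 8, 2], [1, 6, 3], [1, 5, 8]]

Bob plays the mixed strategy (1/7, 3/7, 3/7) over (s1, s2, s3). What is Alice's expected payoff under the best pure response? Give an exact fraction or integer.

40/7

I: (5)·(1/7) + (5)·(3/7) + (6)·(3/7) = 38/7.
II: (3)·(1/7) + (8)·(3/7) + (2)·(3/7) = 33/7.
III: (1)·(1/7) + (6)·(3/7) + (3)·(3/7) = 4.
IV: (1)·(1/7) + (5)·(3/7) + (8)·(3/7) = 40/7.
The best pure response is IV with expected payoff 40/7.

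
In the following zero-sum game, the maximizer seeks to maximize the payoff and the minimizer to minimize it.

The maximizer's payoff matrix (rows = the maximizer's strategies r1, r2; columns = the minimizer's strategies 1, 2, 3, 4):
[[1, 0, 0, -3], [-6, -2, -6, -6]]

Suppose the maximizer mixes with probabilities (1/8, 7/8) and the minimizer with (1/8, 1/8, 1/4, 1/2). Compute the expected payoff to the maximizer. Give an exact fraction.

-319/64

Against (1/8, 1/8, 1/4, 1/2), each row's expected payoff is r1: -11/8; r2: -11/2.
Taking the (1/8, 7/8)-weighted average: (1/8)·(-11/8) + (7/8)·(-11/2) = -319/64.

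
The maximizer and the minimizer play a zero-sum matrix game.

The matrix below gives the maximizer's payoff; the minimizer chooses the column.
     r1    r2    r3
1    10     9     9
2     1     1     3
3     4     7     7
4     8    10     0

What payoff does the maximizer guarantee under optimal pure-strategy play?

9

Row minima: 9, 1, 4, 0 → the maximizer's maximin is 9.
Column maxima: 10, 10, 9 → the minimizer's minimax is 9.
They coincide at (1, r3), so the value is 9.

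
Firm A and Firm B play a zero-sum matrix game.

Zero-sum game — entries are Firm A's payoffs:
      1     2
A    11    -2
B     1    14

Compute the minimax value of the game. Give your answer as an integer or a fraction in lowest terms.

Row minima are -2 and 1, so Firm A's maximin is 1; column maxima are 11 and 14, so Firm B's minimax is 11. These differ, so the equilibrium is in mixed strategies.
Let Firm A play A with probability p. Firm B is indifferent when 11p + (1−p) = −2p + 14(1−p), giving p = 1/2.
Let Firm B play 1 with probability q. Firm A is indifferent when 11q − 2(1−q) = q + 14(1−q), giving q = 8/13.
The value is 11·(8/13) + (-2)·(5/13) = 6.

6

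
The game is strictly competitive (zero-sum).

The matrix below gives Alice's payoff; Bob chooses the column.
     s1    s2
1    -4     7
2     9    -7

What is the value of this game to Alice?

Row minima are -4 and -7, so Alice's maximin is -4; column maxima are 9 and 7, so Bob's minimax is 7. These differ, so the equilibrium is in mixed strategies.
Let Alice play 1 with probability p. Bob is indifferent when −4p + 9(1−p) = 7p − 7(1−p), giving p = 16/27.
Let Bob play s1 with probability q. Alice is indifferent when −4q + 7(1−q) = 9q − 7(1−q), giving q = 14/27.
The value is -4·(14/27) + (7)·(13/27) = 35/27.

35/27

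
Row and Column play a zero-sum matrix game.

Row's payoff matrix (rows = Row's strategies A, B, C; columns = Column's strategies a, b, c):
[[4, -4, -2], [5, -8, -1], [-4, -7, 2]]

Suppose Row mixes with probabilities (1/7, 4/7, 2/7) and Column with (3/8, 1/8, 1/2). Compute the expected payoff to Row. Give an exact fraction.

-5/28

Against (3/8, 1/8, 1/2), each row's expected payoff is A: 0; B: 3/8; C: -11/8.
Taking the (1/7, 4/7, 2/7)-weighted average: (1/7)·(0) + (4/7)·(3/8) + (2/7)·(-11/8) = -5/28.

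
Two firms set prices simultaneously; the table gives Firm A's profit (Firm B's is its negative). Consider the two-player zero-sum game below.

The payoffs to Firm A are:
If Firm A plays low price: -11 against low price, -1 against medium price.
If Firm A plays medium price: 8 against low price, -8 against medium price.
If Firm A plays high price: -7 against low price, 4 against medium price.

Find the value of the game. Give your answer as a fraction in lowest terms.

-8/9

Row low price is strictly dominated by row high price, so Firm A never plays it.
The remaining 2×2 game on (medium price, high price) × (low price, medium price) has no saddle point. Let Firm A play medium price with probability p; indifference gives 8p − 7(1−p) = −8p + 4(1−p), so p = 11/27.
Similarly Firm B's optimal q on low price is 4/9, and the value is 8·(4/9) + (-8)·(5/9) = -8/9.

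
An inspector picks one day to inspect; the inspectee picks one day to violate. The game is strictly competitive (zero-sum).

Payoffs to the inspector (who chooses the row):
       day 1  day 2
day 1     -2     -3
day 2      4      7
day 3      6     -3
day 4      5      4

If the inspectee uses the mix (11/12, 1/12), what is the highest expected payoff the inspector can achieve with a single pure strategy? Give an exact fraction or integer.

day 1: (-2)·(11/12) + (-3)·(1/12) = -25/12.
day 2: (4)·(11/12) + (7)·(1/12) = 17/4.
day 3: (6)·(11/12) + (-3)·(1/12) = 21/4.
day 4: (5)·(11/12) + (4)·(1/12) = 59/12.
The best pure response is day 3 with expected payoff 21/4.

21/4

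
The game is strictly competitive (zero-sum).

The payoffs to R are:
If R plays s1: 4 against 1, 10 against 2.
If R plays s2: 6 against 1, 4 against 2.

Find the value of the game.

11/2

Row minima are 4 and 4, so R's maximin is 4; column maxima are 6 and 10, so C's minimax is 6. These differ, so the equilibrium is in mixed strategies.
Let R play s1 with probability p. C is indifferent when 4p + 6(1−p) = 10p + 4(1−p), giving p = 1/4.
Let C play 1 with probability q. R is indifferent when 4q + 10(1−q) = 6q + 4(1−q), giving q = 3/4.
The value is 4·(3/4) + (10)·(1/4) = 11/2.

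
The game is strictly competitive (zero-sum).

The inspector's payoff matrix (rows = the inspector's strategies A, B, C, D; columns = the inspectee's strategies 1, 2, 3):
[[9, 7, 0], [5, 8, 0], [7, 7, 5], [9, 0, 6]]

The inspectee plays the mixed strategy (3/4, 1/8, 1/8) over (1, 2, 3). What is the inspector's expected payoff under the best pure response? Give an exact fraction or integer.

A: (9)·(3/4) + (7)·(1/8) + (0)·(1/8) = 61/8.
B: (5)·(3/4) + (8)·(1/8) + (0)·(1/8) = 19/4.
C: (7)·(3/4) + (7)·(1/8) + (5)·(1/8) = 27/4.
D: (9)·(3/4) + (0)·(1/8) + (6)·(1/8) = 15/2.
The best pure response is A with expected payoff 61/8.

61/8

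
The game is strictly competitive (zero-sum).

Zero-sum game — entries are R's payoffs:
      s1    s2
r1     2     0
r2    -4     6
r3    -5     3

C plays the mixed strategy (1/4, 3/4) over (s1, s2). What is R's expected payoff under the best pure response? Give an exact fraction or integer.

r1: (2)·(1/4) + (0)·(3/4) = 1/2.
r2: (-4)·(1/4) + (6)·(3/4) = 7/2.
r3: (-5)·(1/4) + (3)·(3/4) = 1.
The best pure response is r2 with expected payoff 7/2.

7/2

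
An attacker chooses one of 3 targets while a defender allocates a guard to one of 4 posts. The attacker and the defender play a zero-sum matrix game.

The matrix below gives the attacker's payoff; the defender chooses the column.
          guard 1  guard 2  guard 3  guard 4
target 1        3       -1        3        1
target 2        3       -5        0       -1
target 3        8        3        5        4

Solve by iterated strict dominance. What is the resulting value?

Column guard 4 is strictly dominated by guard 2 for the defender (-1<1, -5<-1, 3<4); eliminate guard 4.
Row target 2 is strictly dominated by row target 3 (8>3, 3>-5, 5>0); eliminate target 2.
Row target 1 is strictly dominated by row target 3 (8>3, 3>-1, 5>3); eliminate target 1.
Column guard 1 is strictly dominated by guard 2 for the defender (3<8); eliminate guard 1.
Column guard 3 is strictly dominated by guard 2 for the defender (3<5); eliminate guard 3.
Only (target 3, guard 2) remains, with payoff 3.

3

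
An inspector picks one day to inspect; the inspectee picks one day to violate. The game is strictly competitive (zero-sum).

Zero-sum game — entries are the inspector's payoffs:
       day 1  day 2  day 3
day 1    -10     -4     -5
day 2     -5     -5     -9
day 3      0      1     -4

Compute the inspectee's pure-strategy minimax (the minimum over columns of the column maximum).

-4

The worst case (largest entry) in each column is day 1: 0, day 2: 1, day 3: -4.
The best (smallest) of these is -4.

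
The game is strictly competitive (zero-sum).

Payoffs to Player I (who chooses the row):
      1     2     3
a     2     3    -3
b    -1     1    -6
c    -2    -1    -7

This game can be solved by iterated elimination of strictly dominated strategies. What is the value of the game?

-3

Column 2 is strictly dominated by 1 for Player II (2<3, -1<1, -2<-1); eliminate 2.
Column 1 is strictly dominated by 3 for Player II (-3<2, -6<-1, -7<-2); eliminate 1.
Row b is strictly dominated by row a (-3>-6); eliminate b.
Row c is strictly dominated by row a (-3>-7); eliminate c.
Only (a, 3) remains, with payoff -3.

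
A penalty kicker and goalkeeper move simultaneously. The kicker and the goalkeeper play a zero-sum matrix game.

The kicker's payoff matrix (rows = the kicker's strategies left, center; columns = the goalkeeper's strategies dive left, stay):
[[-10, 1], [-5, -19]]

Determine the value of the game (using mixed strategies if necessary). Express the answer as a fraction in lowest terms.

-39/5

Row minima are -10 and -19, so the kicker's maximin is -10; column maxima are -5 and 1, so the goalkeeper's minimax is -5. These differ, so the equilibrium is in mixed strategies.
Let the kicker play left with probability p. The goalkeeper is indifferent when −10p − 5(1−p) = p − 19(1−p), giving p = 14/25.
Let the goalkeeper play dive left with probability q. The kicker is indifferent when −10q + (1−q) = −5q − 19(1−q), giving q = 4/5.
The value is -10·(4/5) + (1)·(1/5) = -39/5.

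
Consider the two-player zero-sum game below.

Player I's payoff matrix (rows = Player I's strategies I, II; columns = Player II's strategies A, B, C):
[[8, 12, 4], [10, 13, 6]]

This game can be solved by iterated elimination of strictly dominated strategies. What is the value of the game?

Column A is strictly dominated by C for Player II (4<8, 6<10); eliminate A.
Column B is strictly dominated by C for Player II (4<12, 6<13); eliminate B.
Row I is strictly dominated by row II (6>4); eliminate I.
Only (II, C) remains, with payoff 6.

6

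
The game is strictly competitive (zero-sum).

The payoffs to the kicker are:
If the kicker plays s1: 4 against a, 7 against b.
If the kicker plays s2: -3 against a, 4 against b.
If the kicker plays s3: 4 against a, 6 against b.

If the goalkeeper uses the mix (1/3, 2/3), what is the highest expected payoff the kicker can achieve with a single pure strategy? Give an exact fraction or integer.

s1: (4)·(1/3) + (7)·(2/3) = 6.
s2: (-3)·(1/3) + (4)·(2/3) = 5/3.
s3: (4)·(1/3) + (6)·(2/3) = 16/3.
The best pure response is s1 with expected payoff 6.

6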